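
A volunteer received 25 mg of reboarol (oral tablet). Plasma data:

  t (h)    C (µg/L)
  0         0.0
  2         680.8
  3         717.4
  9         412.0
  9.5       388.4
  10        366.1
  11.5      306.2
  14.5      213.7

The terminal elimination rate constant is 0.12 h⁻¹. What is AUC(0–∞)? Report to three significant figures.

AUC = 8220 µg/L·h

Trapezoidal AUC_0→14.5:
  [0→2]: (0.0+680.8)/2 × 2 = 680.8
  [2→3]: (680.8+717.4)/2 × 1 = 699.1
  [3→9]: (717.4+412.0)/2 × 6 = 3388.2
  [9→9.5]: (412.0+388.4)/2 × 0.5 = 200.1
  [9.5→10]: (388.4+366.1)/2 × 0.5 = 188.625
  [10→11.5]: (366.1+306.2)/2 × 1.5 = 504.225
  [11.5→14.5]: (306.2+213.7)/2 × 3 = 779.85
  Sum = 6440.9 µg/L·h
Extrapolated tail: C_last / k_e = 213.7 / 0.12 = 1780.833
AUC_0→∞ = 6440.9 + 1780.833 = 8221.733 µg/L·h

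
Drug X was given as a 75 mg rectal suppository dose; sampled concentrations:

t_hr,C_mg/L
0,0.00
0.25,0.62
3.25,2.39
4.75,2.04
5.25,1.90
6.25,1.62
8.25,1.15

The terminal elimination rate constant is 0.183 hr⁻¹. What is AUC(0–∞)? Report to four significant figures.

Trapezoidal AUC_0→8.25:
  [0→0.25]: (0.00+0.62)/2 × 0.25 = 0.0775
  [0.25→3.25]: (0.62+2.39)/2 × 3 = 4.515
  [3.25→4.75]: (2.39+2.04)/2 × 1.5 = 3.3225
  [4.75→5.25]: (2.04+1.90)/2 × 0.5 = 0.985
  [5.25→6.25]: (1.90+1.62)/2 × 1 = 1.76
  [6.25→8.25]: (1.62+1.15)/2 × 2 = 2.77
  Sum = 13.43 mg/L·hr
Extrapolated tail: C_last / k_e = 1.15 / 0.183 = 6.284
AUC_0→∞ = 13.43 + 6.284 = 19.714 mg/L·hr

AUC = 19.71 mg/L·hr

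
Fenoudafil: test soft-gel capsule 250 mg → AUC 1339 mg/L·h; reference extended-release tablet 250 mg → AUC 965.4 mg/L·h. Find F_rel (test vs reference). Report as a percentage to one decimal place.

F_rel = (AUC_test/D_test) / (AUC_ref/D_ref)
      = (1339/250) / (965.4/250)
      = 5.356 / 3.8616 = 1.3870 = 138.70%

F_rel = 138.7%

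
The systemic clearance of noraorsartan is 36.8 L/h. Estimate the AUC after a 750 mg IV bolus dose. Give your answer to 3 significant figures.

AUC_0→∞ = Dose_iv / CL
        = 750 / 36.8 = 20.3804 mg/L·h

AUC = 20.4 mg/L·h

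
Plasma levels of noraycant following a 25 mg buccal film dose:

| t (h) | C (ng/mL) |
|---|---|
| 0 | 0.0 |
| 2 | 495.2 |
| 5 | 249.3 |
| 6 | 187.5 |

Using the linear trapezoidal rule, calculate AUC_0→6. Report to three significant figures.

AUC = 1830 ng/mL·h

Trapezoidal AUC_0→6:
  [0→2]: (0.0+495.2)/2 × 2 = 495.2
  [2→5]: (495.2+249.3)/2 × 3 = 1116.75
  [5→6]: (249.3+187.5)/2 × 1 = 218.4
  Sum = 1830.35 ng/mL·h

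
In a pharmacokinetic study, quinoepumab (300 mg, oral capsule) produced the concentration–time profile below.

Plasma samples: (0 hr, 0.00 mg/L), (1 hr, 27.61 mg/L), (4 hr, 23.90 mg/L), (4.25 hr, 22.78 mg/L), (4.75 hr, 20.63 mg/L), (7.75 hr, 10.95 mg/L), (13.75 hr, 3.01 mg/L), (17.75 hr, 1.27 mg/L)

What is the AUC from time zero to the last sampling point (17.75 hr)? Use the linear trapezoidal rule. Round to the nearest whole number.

AUC = 206 mg/L·hr

Trapezoidal AUC_0→17.75:
  [0→1]: (0.00+27.61)/2 × 1 = 13.805
  [1→4]: (27.61+23.90)/2 × 3 = 77.265
  [4→4.25]: (23.90+22.78)/2 × 0.25 = 5.835
  [4.25→4.75]: (22.78+20.63)/2 × 0.5 = 10.8525
  [4.75→7.75]: (20.63+10.95)/2 × 3 = 47.37
  [7.75→13.75]: (10.95+3.01)/2 × 6 = 41.88
  [13.75→17.75]: (3.01+1.27)/2 × 4 = 8.56
  Sum = 205.5675 mg/L·hr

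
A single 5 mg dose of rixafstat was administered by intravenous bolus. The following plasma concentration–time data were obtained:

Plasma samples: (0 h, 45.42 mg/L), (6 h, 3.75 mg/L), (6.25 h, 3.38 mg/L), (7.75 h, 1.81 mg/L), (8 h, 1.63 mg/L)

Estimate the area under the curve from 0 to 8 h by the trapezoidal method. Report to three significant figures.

Trapezoidal AUC_0→8:
  [0→6]: (45.42+3.75)/2 × 6 = 147.51
  [6→6.25]: (3.75+3.38)/2 × 0.25 = 0.89125
  [6.25→7.75]: (3.38+1.81)/2 × 1.5 = 3.8925
  [7.75→8]: (1.81+1.63)/2 × 0.25 = 0.43
  Sum = 152.72375 mg/L·h

AUC = 153 mg/L·h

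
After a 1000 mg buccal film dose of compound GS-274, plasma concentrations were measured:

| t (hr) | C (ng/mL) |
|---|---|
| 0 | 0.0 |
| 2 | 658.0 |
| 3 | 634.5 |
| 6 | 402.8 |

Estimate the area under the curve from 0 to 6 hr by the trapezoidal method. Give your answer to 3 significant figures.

AUC = 2860 ng/mL·hr

Trapezoidal AUC_0→6:
  [0→2]: (0.0+658.0)/2 × 2 = 658.0
  [2→3]: (658.0+634.5)/2 × 1 = 646.25
  [3→6]: (634.5+402.8)/2 × 3 = 1555.95
  Sum = 2860.2 ng/mL·hr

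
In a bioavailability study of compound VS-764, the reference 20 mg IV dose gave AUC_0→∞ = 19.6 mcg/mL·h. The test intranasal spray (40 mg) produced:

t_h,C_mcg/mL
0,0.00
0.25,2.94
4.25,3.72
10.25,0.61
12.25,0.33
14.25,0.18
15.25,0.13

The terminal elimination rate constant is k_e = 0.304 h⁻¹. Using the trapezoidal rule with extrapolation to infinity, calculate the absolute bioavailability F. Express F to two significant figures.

Trapezoidal AUC_0→15.25 (intranasal spray):
  [0→0.25]: (0.00+2.94)/2 × 0.25 = 0.3675
  [0.25→4.25]: (2.94+3.72)/2 × 4 = 13.32
  [4.25→10.25]: (3.72+0.61)/2 × 6 = 12.99
  [10.25→12.25]: (0.61+0.33)/2 × 2 = 0.94
  [12.25→14.25]: (0.33+0.18)/2 × 2 = 0.51
  [14.25→15.25]: (0.18+0.13)/2 × 1 = 0.155
  Sum = 28.2825 mcg/mL·h
Tail: C_last/k_e = 0.13/0.304 = 0.428
AUC_0→∞ (intranasal spray) = 28.2825 + 0.428 = 28.7105 mcg/mL·h
F = (AUC_ev/D_ev)/(AUC_iv/D_iv) = (28.7105/40)/(19.6/20) = 0.7177625/0.98 = 0.7324

F = 0.73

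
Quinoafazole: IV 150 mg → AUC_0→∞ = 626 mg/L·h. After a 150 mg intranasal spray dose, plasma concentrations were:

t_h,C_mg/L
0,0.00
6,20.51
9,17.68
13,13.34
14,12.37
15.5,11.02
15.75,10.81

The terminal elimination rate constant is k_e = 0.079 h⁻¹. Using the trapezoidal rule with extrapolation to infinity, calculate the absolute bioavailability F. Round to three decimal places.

Trapezoidal AUC_0→15.75 (intranasal spray):
  [0→6]: (0.00+20.51)/2 × 6 = 61.53
  [6→9]: (20.51+17.68)/2 × 3 = 57.285
  [9→13]: (17.68+13.34)/2 × 4 = 62.04
  [13→14]: (13.34+12.37)/2 × 1 = 12.855
  [14→15.5]: (12.37+11.02)/2 × 1.5 = 17.5425
  [15.5→15.75]: (11.02+10.81)/2 × 0.25 = 2.72875
  Sum = 213.98125 mg/L·h
Tail: C_last/k_e = 10.81/0.079 = 136.835
AUC_0→∞ (intranasal spray) = 213.98125 + 136.835 = 350.81625 mg/L·h
F = (AUC_ev/D_ev)/(AUC_iv/D_iv) = (350.81625/150)/(626/150) = 2.338775/4.17333 = 0.5604

F = 0.560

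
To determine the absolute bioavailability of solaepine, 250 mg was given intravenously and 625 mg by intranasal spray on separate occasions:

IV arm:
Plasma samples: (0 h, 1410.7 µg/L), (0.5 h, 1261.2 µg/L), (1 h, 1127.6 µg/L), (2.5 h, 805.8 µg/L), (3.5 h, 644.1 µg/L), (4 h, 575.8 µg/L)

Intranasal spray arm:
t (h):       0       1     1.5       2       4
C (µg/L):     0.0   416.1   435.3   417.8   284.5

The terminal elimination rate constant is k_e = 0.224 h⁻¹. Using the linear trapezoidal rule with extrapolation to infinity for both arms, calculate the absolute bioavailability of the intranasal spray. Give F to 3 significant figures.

Trapezoidal AUC_0→4 (IV):
  [0→0.5]: (1410.7+1261.2)/2 × 0.5 = 667.975
  [0.5→1]: (1261.2+1127.6)/2 × 0.5 = 597.2
  [1→2.5]: (1127.6+805.8)/2 × 1.5 = 1450.05
  [2.5→3.5]: (805.8+644.1)/2 × 1 = 724.95
  [3.5→4]: (644.1+575.8)/2 × 0.5 = 304.975
  Sum = 3745.15 µg/L·h
IV tail: 575.8/0.224 = 2570.536; AUC_iv,0→∞ = 3745.15 + 2570.536 = 6315.686 µg/L·h
Trapezoidal AUC_0→4 (intranasal spray):
  [0→1]: (0.0+416.1)/2 × 1 = 208.05
  [1→1.5]: (416.1+435.3)/2 × 0.5 = 212.85
  [1.5→2]: (435.3+417.8)/2 × 0.5 = 213.275
  [2→4]: (417.8+284.5)/2 × 2 = 702.3
  Sum = 1336.475 µg/L·h
intranasal spray tail: 284.5/0.224 = 1270.089; AUC_ev,0→∞ = 1336.475 + 1270.089 = 2606.564 µg/L·h
F = (AUC_ev/D_ev)/(AUC_iv/D_iv) = (2606.564/625)/(6315.686/250) = 4.1705024/25.262744 = 0.1651

F = 0.165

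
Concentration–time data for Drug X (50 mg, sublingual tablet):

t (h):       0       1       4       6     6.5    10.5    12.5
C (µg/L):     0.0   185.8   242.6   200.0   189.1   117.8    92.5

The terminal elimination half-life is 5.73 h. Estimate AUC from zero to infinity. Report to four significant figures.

Trapezoidal AUC_0→12.5:
  [0→1]: (0.0+185.8)/2 × 1 = 92.9
  [1→4]: (185.8+242.6)/2 × 3 = 642.6
  [4→6]: (242.6+200.0)/2 × 2 = 442.6
  [6→6.5]: (200.0+189.1)/2 × 0.5 = 97.275
  [6.5→10.5]: (189.1+117.8)/2 × 4 = 613.8
  [10.5→12.5]: (117.8+92.5)/2 × 2 = 210.3
  Sum = 2099.475 µg/L·h
k_e = ln2 / t½ = 0.693147 / 5.73 = 0.1210 h^-1
Extrapolated tail: C_last / k_e = 92.5 / 0.121 = 764.463
AUC_0→∞ = 2099.475 + 764.463 = 2863.938 µg/L·h

AUC = 2864 µg/L·h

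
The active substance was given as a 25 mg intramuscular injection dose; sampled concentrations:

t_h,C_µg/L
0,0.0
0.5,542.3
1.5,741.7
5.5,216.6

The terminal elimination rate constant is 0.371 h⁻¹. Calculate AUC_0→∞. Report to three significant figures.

Trapezoidal AUC_0→5.5:
  [0→0.5]: (0.0+542.3)/2 × 0.5 = 135.575
  [0.5→1.5]: (542.3+741.7)/2 × 1 = 642.0
  [1.5→5.5]: (741.7+216.6)/2 × 4 = 1916.6
  Sum = 2694.175 µg/L·h
Extrapolated tail: C_last / k_e = 216.6 / 0.371 = 583.827
AUC_0→∞ = 2694.175 + 583.827 = 3278.002 µg/L·h

AUC = 3280 µg/L·h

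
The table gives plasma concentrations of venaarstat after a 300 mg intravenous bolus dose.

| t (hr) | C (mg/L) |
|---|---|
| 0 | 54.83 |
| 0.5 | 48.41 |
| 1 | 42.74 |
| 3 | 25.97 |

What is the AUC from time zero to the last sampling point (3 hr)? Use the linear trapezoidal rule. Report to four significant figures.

AUC = 117.3 mg/L·hr

Trapezoidal AUC_0→3:
  [0→0.5]: (54.83+48.41)/2 × 0.5 = 25.81
  [0.5→1]: (48.41+42.74)/2 × 0.5 = 22.7875
  [1→3]: (42.74+25.97)/2 × 2 = 68.71
  Sum = 117.3075 mg/L·hr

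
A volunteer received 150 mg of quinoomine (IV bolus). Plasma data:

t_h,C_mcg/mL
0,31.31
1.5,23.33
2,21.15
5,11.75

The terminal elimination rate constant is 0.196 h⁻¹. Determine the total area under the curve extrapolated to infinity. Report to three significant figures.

AUC = 161 mcg/mL·h

Trapezoidal AUC_0→5:
  [0→1.5]: (31.31+23.33)/2 × 1.5 = 40.98
  [1.5→2]: (23.33+21.15)/2 × 0.5 = 11.12
  [2→5]: (21.15+11.75)/2 × 3 = 49.35
  Sum = 101.45 mcg/mL·h
Extrapolated tail: C_last / k_e = 11.75 / 0.196 = 59.949
AUC_0→∞ = 101.45 + 59.949 = 161.399 mcg/mL·h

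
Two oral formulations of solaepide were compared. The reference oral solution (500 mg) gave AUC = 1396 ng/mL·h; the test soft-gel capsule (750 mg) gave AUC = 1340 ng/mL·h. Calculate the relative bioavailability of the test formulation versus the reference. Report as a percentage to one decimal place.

F_rel = 64.0%

F_rel = (AUC_test/D_test) / (AUC_ref/D_ref)
      = (1340/750) / (1396/500)
      = 1.78667 / 2.792 = 0.6399 = 63.99%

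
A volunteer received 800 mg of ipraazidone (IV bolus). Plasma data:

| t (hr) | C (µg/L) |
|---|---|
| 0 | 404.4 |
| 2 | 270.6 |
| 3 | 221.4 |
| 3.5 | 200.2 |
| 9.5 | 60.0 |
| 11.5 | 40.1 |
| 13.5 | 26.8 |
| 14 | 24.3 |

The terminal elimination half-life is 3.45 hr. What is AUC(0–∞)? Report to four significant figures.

AUC = 2108 µg/L·hr

Trapezoidal AUC_0→14:
  [0→2]: (404.4+270.6)/2 × 2 = 675.0
  [2→3]: (270.6+221.4)/2 × 1 = 246.0
  [3→3.5]: (221.4+200.2)/2 × 0.5 = 105.4
  [3.5→9.5]: (200.2+60.0)/2 × 6 = 780.6
  [9.5→11.5]: (60.0+40.1)/2 × 2 = 100.1
  [11.5→13.5]: (40.1+26.8)/2 × 2 = 66.9
  [13.5→14]: (26.8+24.3)/2 × 0.5 = 12.775
  Sum = 1986.775 µg/L·hr
k_e = ln2 / t½ = 0.693147 / 3.45 = 0.2009 hr^-1
Extrapolated tail: C_last / k_e = 24.3 / 0.2009 = 120.956
AUC_0→∞ = 1986.775 + 120.956 = 2107.731 µg/L·hr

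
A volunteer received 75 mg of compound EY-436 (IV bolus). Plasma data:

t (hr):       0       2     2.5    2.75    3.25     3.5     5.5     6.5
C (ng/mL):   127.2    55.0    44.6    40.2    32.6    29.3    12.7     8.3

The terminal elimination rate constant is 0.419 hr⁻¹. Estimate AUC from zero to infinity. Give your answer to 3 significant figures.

AUC = 316 ng/mL·hr

Trapezoidal AUC_0→6.5:
  [0→2]: (127.2+55.0)/2 × 2 = 182.2
  [2→2.5]: (55.0+44.6)/2 × 0.5 = 24.9
  [2.5→2.75]: (44.6+40.2)/2 × 0.25 = 10.6
  [2.75→3.25]: (40.2+32.6)/2 × 0.5 = 18.2
  [3.25→3.5]: (32.6+29.3)/2 × 0.25 = 7.7375
  [3.5→5.5]: (29.3+12.7)/2 × 2 = 42.0
  [5.5→6.5]: (12.7+8.3)/2 × 1 = 10.5
  Sum = 296.1375 ng/mL·hr
Extrapolated tail: C_last / k_e = 8.3 / 0.419 = 19.809
AUC_0→∞ = 296.1375 + 19.809 = 315.9465 ng/mL·hr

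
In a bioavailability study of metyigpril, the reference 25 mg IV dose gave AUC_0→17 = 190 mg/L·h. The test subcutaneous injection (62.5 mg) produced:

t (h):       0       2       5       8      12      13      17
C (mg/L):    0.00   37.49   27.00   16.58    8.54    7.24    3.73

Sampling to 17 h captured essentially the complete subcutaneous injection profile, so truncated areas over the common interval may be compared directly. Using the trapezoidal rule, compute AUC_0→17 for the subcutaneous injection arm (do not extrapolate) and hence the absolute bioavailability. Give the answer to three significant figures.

Trapezoidal AUC_0→17 (subcutaneous injection):
  [0→2]: (0.00+37.49)/2 × 2 = 37.49
  [2→5]: (37.49+27.00)/2 × 3 = 96.735
  [5→8]: (27.00+16.58)/2 × 3 = 65.37
  [8→12]: (16.58+8.54)/2 × 4 = 50.24
  [12→13]: (8.54+7.24)/2 × 1 = 7.89
  [13→17]: (7.24+3.73)/2 × 4 = 21.94
  Sum = 279.665 mg/L·h
F = (AUC_ev/D_ev)/(AUC_iv/D_iv) = (279.665/62.5)/(190/25) = 4.47464/7.6 = 0.5888

F = 0.589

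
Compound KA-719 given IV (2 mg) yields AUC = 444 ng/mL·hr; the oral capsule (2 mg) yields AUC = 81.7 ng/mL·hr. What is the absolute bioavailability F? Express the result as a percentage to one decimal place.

F = (AUC_ev / D_ev) / (AUC_iv / D_iv)
  = (81.7/2) / (444/2)
  = 40.85 / 222 = 0.1840
  = 18.40%

F = 18.4%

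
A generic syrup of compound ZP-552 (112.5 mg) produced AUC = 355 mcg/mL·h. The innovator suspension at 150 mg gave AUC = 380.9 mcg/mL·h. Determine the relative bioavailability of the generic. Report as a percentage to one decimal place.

F_rel = (AUC_test/D_test) / (AUC_ref/D_ref)
      = (355/112.5) / (380.9/150)
      = 3.15556 / 2.53933 = 1.2427 = 124.27%

F_rel = 124.3%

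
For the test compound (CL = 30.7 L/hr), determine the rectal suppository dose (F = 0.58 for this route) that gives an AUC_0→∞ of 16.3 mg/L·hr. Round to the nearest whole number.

Dose = 863 mg

Dose = CL × AUC_0→∞ / F
     = 30.7 × 16.3 / 0.58 = 862.776 mg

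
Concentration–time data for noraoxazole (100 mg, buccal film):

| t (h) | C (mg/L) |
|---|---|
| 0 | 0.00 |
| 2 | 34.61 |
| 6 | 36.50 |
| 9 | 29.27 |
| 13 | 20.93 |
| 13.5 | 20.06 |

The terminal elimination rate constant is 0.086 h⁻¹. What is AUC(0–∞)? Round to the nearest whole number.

AUC = 619 mg/L·h

Trapezoidal AUC_0→13.5:
  [0→2]: (0.00+34.61)/2 × 2 = 34.61
  [2→6]: (34.61+36.50)/2 × 4 = 142.22
  [6→9]: (36.50+29.27)/2 × 3 = 98.655
  [9→13]: (29.27+20.93)/2 × 4 = 100.4
  [13→13.5]: (20.93+20.06)/2 × 0.5 = 10.2475
  Sum = 386.1325 mg/L·h
Extrapolated tail: C_last / k_e = 20.06 / 0.086 = 233.256
AUC_0→∞ = 386.1325 + 233.256 = 619.3885 mg/L·h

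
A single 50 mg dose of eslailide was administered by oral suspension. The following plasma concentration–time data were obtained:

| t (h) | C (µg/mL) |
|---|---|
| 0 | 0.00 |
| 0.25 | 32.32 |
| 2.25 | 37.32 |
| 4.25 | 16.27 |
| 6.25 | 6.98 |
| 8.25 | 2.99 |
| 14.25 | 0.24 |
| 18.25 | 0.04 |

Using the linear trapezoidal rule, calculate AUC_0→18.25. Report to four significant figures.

Trapezoidal AUC_0→18.25:
  [0→0.25]: (0.00+32.32)/2 × 0.25 = 4.04
  [0.25→2.25]: (32.32+37.32)/2 × 2 = 69.64
  [2.25→4.25]: (37.32+16.27)/2 × 2 = 53.59
  [4.25→6.25]: (16.27+6.98)/2 × 2 = 23.25
  [6.25→8.25]: (6.98+2.99)/2 × 2 = 9.97
  [8.25→14.25]: (2.99+0.24)/2 × 6 = 9.69
  [14.25→18.25]: (0.24+0.04)/2 × 4 = 0.56
  Sum = 170.74 µg/mL·h

AUC = 170.7 µg/mL·h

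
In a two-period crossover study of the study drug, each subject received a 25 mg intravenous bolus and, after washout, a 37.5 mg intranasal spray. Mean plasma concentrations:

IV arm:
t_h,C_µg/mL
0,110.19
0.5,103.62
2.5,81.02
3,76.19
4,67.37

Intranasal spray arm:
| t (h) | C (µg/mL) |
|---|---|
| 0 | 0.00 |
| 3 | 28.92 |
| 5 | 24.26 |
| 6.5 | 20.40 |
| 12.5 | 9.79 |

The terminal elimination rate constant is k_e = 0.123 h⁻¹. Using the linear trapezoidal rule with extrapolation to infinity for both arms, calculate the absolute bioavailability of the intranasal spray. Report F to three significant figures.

F = 0.223

Trapezoidal AUC_0→4 (IV):
  [0→0.5]: (110.19+103.62)/2 × 0.5 = 53.4525
  [0.5→2.5]: (103.62+81.02)/2 × 2 = 184.64
  [2.5→3]: (81.02+76.19)/2 × 0.5 = 39.3025
  [3→4]: (76.19+67.37)/2 × 1 = 71.78
  Sum = 349.175 µg/mL·h
IV tail: 67.37/0.123 = 547.724; AUC_iv,0→∞ = 349.175 + 547.724 = 896.899 µg/mL·h
Trapezoidal AUC_0→12.5 (intranasal spray):
  [0→3]: (0.00+28.92)/2 × 3 = 43.38
  [3→5]: (28.92+24.26)/2 × 2 = 53.18
  [5→6.5]: (24.26+20.40)/2 × 1.5 = 33.495
  [6.5→12.5]: (20.40+9.79)/2 × 6 = 90.57
  Sum = 220.625 µg/mL·h
intranasal spray tail: 9.79/0.123 = 79.593; AUC_ev,0→∞ = 220.625 + 79.593 = 300.218 µg/mL·h
F = (AUC_ev/D_ev)/(AUC_iv/D_iv) = (300.218/37.5)/(896.899/25) = 8.00581/35.87596 = 0.2232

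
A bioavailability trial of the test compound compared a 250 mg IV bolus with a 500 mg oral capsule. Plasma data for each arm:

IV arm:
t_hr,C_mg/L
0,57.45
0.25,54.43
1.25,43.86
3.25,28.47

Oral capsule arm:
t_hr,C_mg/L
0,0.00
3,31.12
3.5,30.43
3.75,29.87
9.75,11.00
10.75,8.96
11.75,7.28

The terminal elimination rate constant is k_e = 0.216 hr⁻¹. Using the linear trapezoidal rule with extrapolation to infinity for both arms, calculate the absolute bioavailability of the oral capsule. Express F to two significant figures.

Trapezoidal AUC_0→3.25 (IV):
  [0→0.25]: (57.45+54.43)/2 × 0.25 = 13.985
  [0.25→1.25]: (54.43+43.86)/2 × 1 = 49.145
  [1.25→3.25]: (43.86+28.47)/2 × 2 = 72.33
  Sum = 135.46 mg/L·hr
IV tail: 28.47/0.216 = 131.806; AUC_iv,0→∞ = 135.46 + 131.806 = 267.266 mg/L·hr
Trapezoidal AUC_0→11.75 (oral capsule):
  [0→3]: (0.00+31.12)/2 × 3 = 46.68
  [3→3.5]: (31.12+30.43)/2 × 0.5 = 15.3875
  [3.5→3.75]: (30.43+29.87)/2 × 0.25 = 7.5375
  [3.75→9.75]: (29.87+11.00)/2 × 6 = 122.61
  [9.75→10.75]: (11.00+8.96)/2 × 1 = 9.98
  [10.75→11.75]: (8.96+7.28)/2 × 1 = 8.12
  Sum = 210.315 mg/L·hr
oral capsule tail: 7.28/0.216 = 33.704; AUC_ev,0→∞ = 210.315 + 33.704 = 244.019 mg/L·hr
F = (AUC_ev/D_ev)/(AUC_iv/D_iv) = (244.019/500)/(267.266/250) = 0.488038/1.069064 = 0.4565

F = 0.46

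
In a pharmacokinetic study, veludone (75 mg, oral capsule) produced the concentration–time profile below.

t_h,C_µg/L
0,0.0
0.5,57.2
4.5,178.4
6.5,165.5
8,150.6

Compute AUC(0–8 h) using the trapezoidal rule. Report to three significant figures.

Trapezoidal AUC_0→8:
  [0→0.5]: (0.0+57.2)/2 × 0.5 = 14.3
  [0.5→4.5]: (57.2+178.4)/2 × 4 = 471.2
  [4.5→6.5]: (178.4+165.5)/2 × 2 = 343.9
  [6.5→8]: (165.5+150.6)/2 × 1.5 = 237.075
  Sum = 1066.475 µg/L·h

AUC = 1070 µg/L·h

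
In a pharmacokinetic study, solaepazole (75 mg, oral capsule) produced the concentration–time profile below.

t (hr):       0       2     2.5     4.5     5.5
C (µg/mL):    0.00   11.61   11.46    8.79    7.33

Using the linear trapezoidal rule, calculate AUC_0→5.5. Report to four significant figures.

Trapezoidal AUC_0→5.5:
  [0→2]: (0.00+11.61)/2 × 2 = 11.61
  [2→2.5]: (11.61+11.46)/2 × 0.5 = 5.7675
  [2.5→4.5]: (11.46+8.79)/2 × 2 = 20.25
  [4.5→5.5]: (8.79+7.33)/2 × 1 = 8.06
  Sum = 45.6875 µg/mL·hr

AUC = 45.69 µg/mL·hr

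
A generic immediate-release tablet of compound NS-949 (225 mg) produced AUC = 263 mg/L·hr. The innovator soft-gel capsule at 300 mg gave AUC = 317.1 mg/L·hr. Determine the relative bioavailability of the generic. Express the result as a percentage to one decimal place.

F_rel = (AUC_test/D_test) / (AUC_ref/D_ref)
      = (263/225) / (317.1/300)
      = 1.16889 / 1.057 = 1.1059 = 110.59%

F_rel = 110.6%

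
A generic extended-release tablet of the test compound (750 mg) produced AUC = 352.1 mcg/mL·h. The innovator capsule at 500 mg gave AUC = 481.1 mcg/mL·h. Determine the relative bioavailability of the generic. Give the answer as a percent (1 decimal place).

F_rel = 48.8%

F_rel = (AUC_test/D_test) / (AUC_ref/D_ref)
      = (352.1/750) / (481.1/500)
      = 0.469467 / 0.9622 = 0.4879 = 48.79%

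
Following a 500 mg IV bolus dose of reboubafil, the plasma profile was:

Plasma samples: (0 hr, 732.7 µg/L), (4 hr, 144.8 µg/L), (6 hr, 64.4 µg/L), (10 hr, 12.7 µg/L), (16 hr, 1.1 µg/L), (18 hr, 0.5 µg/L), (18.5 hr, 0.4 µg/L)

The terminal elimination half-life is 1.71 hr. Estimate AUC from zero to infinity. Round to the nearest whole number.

Trapezoidal AUC_0→18.5:
  [0→4]: (732.7+144.8)/2 × 4 = 1755.0
  [4→6]: (144.8+64.4)/2 × 2 = 209.2
  [6→10]: (64.4+12.7)/2 × 4 = 154.2
  [10→16]: (12.7+1.1)/2 × 6 = 41.4
  [16→18]: (1.1+0.5)/2 × 2 = 1.6
  [18→18.5]: (0.5+0.4)/2 × 0.5 = 0.225
  Sum = 2161.625 µg/L·hr
k_e = ln2 / t½ = 0.693147 / 1.71 = 0.4053 hr^-1
Extrapolated tail: C_last / k_e = 0.4 / 0.4053 = 0.987
AUC_0→∞ = 2161.625 + 0.987 = 2162.612 µg/L·hr

AUC = 2163 µg/L·hr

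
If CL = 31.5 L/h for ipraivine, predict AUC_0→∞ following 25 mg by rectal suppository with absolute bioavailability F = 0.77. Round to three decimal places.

AUC_0→∞ = F × Dose / CL
        = 0.77 × 25 / 31.5 = 0.611111 mg/L·h

AUC = 0.611 mg/L·h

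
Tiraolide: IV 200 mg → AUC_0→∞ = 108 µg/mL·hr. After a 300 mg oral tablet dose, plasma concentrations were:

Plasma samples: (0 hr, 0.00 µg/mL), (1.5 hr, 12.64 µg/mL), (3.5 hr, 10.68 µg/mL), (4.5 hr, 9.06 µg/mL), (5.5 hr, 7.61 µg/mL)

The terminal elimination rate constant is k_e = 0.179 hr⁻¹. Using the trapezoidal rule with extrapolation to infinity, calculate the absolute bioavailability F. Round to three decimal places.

Trapezoidal AUC_0→5.5 (oral tablet):
  [0→1.5]: (0.00+12.64)/2 × 1.5 = 9.48
  [1.5→3.5]: (12.64+10.68)/2 × 2 = 23.32
  [3.5→4.5]: (10.68+9.06)/2 × 1 = 9.87
  [4.5→5.5]: (9.06+7.61)/2 × 1 = 8.335
  Sum = 51.005 µg/mL·hr
Tail: C_last/k_e = 7.61/0.179 = 42.514
AUC_0→∞ (oral tablet) = 51.005 + 42.514 = 93.519 µg/mL·hr
F = (AUC_ev/D_ev)/(AUC_iv/D_iv) = (93.519/300)/(108/200) = 0.31173/0.54 = 0.5773

F = 0.577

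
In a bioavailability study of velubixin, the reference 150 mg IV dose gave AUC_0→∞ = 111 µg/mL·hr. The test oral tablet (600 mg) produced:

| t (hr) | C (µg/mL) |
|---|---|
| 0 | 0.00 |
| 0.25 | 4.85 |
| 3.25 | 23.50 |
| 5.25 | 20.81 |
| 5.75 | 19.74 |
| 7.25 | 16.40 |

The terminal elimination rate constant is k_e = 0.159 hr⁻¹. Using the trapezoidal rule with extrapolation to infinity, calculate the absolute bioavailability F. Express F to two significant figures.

Trapezoidal AUC_0→7.25 (oral tablet):
  [0→0.25]: (0.00+4.85)/2 × 0.25 = 0.60625
  [0.25→3.25]: (4.85+23.50)/2 × 3 = 42.525
  [3.25→5.25]: (23.50+20.81)/2 × 2 = 44.31
  [5.25→5.75]: (20.81+19.74)/2 × 0.5 = 10.1375
  [5.75→7.25]: (19.74+16.40)/2 × 1.5 = 27.105
  Sum = 124.68375 µg/mL·hr
Tail: C_last/k_e = 16.40/0.159 = 103.145
AUC_0→∞ (oral tablet) = 124.68375 + 103.145 = 227.82875 µg/mL·hr
F = (AUC_ev/D_ev)/(AUC_iv/D_iv) = (227.82875/600)/(111/150) = 0.379715/0.74 = 0.5131

F = 0.51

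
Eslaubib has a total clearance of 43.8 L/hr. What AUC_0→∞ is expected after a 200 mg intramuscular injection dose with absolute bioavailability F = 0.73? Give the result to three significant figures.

AUC = 3.33 mg/L·hr

AUC_0→∞ = F × Dose / CL
        = 0.73 × 200 / 43.8 = 3.33333 mg/L·hr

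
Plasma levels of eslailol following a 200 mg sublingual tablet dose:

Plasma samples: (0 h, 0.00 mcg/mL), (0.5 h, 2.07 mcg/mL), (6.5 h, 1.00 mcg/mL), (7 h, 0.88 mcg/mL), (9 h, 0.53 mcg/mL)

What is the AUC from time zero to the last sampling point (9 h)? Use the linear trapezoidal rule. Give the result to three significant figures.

AUC = 11.6 mcg/mL·h

Trapezoidal AUC_0→9:
  [0→0.5]: (0.00+2.07)/2 × 0.5 = 0.5175
  [0.5→6.5]: (2.07+1.00)/2 × 6 = 9.21
  [6.5→7]: (1.00+0.88)/2 × 0.5 = 0.47
  [7→9]: (0.88+0.53)/2 × 2 = 1.41
  Sum = 11.6075 mcg/mL·h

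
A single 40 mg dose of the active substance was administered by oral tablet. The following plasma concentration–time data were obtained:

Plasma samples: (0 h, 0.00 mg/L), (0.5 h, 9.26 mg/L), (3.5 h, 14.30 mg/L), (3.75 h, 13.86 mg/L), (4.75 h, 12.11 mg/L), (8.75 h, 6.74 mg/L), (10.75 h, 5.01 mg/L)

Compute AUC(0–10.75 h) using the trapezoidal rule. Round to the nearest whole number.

Trapezoidal AUC_0→10.75:
  [0→0.5]: (0.00+9.26)/2 × 0.5 = 2.315
  [0.5→3.5]: (9.26+14.30)/2 × 3 = 35.34
  [3.5→3.75]: (14.30+13.86)/2 × 0.25 = 3.52
  [3.75→4.75]: (13.86+12.11)/2 × 1 = 12.985
  [4.75→8.75]: (12.11+6.74)/2 × 4 = 37.7
  [8.75→10.75]: (6.74+5.01)/2 × 2 = 11.75
  Sum = 103.61 mg/L·h

AUC = 104 mg/L·h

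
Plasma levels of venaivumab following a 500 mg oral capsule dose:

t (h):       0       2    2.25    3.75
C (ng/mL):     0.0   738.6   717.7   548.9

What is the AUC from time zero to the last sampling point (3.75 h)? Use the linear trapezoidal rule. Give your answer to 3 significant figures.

Trapezoidal AUC_0→3.75:
  [0→2]: (0.0+738.6)/2 × 2 = 738.6
  [2→2.25]: (738.6+717.7)/2 × 0.25 = 182.0375
  [2.25→3.75]: (717.7+548.9)/2 × 1.5 = 949.95
  Sum = 1870.5875 ng/mL·h

AUC = 1870 ng/mL·h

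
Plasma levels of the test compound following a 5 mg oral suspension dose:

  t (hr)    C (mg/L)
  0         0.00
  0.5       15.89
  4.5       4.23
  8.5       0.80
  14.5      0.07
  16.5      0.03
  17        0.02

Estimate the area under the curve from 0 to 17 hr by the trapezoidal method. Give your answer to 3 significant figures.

AUC = 57.0 mg/L·hr

Trapezoidal AUC_0→17:
  [0→0.5]: (0.00+15.89)/2 × 0.5 = 3.9725
  [0.5→4.5]: (15.89+4.23)/2 × 4 = 40.24
  [4.5→8.5]: (4.23+0.80)/2 × 4 = 10.06
  [8.5→14.5]: (0.80+0.07)/2 × 6 = 2.61
  [14.5→16.5]: (0.07+0.03)/2 × 2 = 0.1
  [16.5→17]: (0.03+0.02)/2 × 0.5 = 0.0125
  Sum = 56.995 mg/L·hr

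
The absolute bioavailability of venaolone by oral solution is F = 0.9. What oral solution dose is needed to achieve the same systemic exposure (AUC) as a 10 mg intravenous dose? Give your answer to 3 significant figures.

For equal systemic exposure: F × D_ev = D_iv
D_ev = D_iv / F = 10 / 0.9 = 11.1111 mg

D_oral = 11.1 mg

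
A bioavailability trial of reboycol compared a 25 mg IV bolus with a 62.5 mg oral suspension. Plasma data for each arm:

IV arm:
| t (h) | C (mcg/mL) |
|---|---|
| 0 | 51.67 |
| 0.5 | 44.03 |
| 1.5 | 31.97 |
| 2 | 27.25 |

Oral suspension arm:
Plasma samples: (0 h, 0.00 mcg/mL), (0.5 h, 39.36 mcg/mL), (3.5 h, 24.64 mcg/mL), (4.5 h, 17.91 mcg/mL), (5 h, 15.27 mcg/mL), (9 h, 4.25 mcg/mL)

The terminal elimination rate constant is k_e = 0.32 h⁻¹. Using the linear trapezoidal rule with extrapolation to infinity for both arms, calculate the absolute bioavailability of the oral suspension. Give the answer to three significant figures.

Trapezoidal AUC_0→2 (IV):
  [0→0.5]: (51.67+44.03)/2 × 0.5 = 23.925
  [0.5→1.5]: (44.03+31.97)/2 × 1 = 38.0
  [1.5→2]: (31.97+27.25)/2 × 0.5 = 14.805
  Sum = 76.73 mcg/mL·h
IV tail: 27.25/0.32 = 85.156; AUC_iv,0→∞ = 76.73 + 85.156 = 161.886 mcg/mL·h
Trapezoidal AUC_0→9 (oral suspension):
  [0→0.5]: (0.00+39.36)/2 × 0.5 = 9.84
  [0.5→3.5]: (39.36+24.64)/2 × 3 = 96.0
  [3.5→4.5]: (24.64+17.91)/2 × 1 = 21.275
  [4.5→5]: (17.91+15.27)/2 × 0.5 = 8.295
  [5→9]: (15.27+4.25)/2 × 4 = 39.04
  Sum = 174.45 mcg/mL·h
oral suspension tail: 4.25/0.32 = 13.281; AUC_ev,0→∞ = 174.45 + 13.281 = 187.731 mcg/mL·h
F = (AUC_ev/D_ev)/(AUC_iv/D_iv) = (187.731/62.5)/(161.886/25) = 3.003696/6.47544 = 0.4639

F = 0.464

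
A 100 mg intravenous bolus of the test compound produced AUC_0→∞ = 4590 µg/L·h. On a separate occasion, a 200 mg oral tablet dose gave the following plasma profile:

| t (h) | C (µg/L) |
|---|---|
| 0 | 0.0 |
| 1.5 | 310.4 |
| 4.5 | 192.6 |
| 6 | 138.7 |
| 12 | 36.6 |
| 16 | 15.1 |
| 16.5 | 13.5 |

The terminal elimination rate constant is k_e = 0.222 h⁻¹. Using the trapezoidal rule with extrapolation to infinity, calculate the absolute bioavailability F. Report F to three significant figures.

F = 0.211

Trapezoidal AUC_0→16.5 (oral tablet):
  [0→1.5]: (0.0+310.4)/2 × 1.5 = 232.8
  [1.5→4.5]: (310.4+192.6)/2 × 3 = 754.5
  [4.5→6]: (192.6+138.7)/2 × 1.5 = 248.475
  [6→12]: (138.7+36.6)/2 × 6 = 525.9
  [12→16]: (36.6+15.1)/2 × 4 = 103.4
  [16→16.5]: (15.1+13.5)/2 × 0.5 = 7.15
  Sum = 1872.225 µg/L·h
Tail: C_last/k_e = 13.5/0.222 = 60.811
AUC_0→∞ (oral tablet) = 1872.225 + 60.811 = 1933.036 µg/L·h
F = (AUC_ev/D_ev)/(AUC_iv/D_iv) = (1933.036/200)/(4590/100) = 9.66518/45.9 = 0.2106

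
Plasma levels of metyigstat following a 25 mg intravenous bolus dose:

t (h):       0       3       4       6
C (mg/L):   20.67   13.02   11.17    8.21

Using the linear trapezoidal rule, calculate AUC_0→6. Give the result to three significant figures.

Trapezoidal AUC_0→6:
  [0→3]: (20.67+13.02)/2 × 3 = 50.535
  [3→4]: (13.02+11.17)/2 × 1 = 12.095
  [4→6]: (11.17+8.21)/2 × 2 = 19.38
  Sum = 82.01 mg/L·h

AUC = 82.0 mg/L·h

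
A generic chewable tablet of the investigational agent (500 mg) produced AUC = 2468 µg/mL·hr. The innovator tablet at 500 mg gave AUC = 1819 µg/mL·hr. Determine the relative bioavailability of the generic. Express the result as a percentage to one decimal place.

F_rel = (AUC_test/D_test) / (AUC_ref/D_ref)
      = (2468/500) / (1819/500)
      = 4.936 / 3.638 = 1.3568 = 135.68%

F_rel = 135.7%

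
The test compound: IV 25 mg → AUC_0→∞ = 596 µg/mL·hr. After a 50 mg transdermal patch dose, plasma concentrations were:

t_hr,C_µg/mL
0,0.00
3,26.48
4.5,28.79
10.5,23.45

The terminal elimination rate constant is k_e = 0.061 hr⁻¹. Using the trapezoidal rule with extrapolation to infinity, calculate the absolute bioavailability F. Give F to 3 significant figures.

F = 0.522

Trapezoidal AUC_0→10.5 (transdermal patch):
  [0→3]: (0.00+26.48)/2 × 3 = 39.72
  [3→4.5]: (26.48+28.79)/2 × 1.5 = 41.4525
  [4.5→10.5]: (28.79+23.45)/2 × 6 = 156.72
  Sum = 237.8925 µg/mL·hr
Tail: C_last/k_e = 23.45/0.061 = 384.426
AUC_0→∞ (transdermal patch) = 237.8925 + 384.426 = 622.3185 µg/mL·hr
F = (AUC_ev/D_ev)/(AUC_iv/D_iv) = (622.3185/50)/(596/25) = 12.44637/23.84 = 0.5221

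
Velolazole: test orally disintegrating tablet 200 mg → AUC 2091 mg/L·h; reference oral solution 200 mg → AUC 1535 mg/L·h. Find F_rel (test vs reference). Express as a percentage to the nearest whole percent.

F_rel = (AUC_test/D_test) / (AUC_ref/D_ref)
      = (2091/200) / (1535/200)
      = 10.455 / 7.675 = 1.3622 = 136.22%

F_rel = 136%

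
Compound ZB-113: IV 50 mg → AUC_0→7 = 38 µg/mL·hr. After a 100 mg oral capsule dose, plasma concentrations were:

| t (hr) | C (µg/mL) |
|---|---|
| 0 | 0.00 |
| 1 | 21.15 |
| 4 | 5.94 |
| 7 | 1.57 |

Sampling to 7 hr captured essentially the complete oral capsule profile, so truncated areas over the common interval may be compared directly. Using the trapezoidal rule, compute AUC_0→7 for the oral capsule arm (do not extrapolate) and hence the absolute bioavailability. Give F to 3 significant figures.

Trapezoidal AUC_0→7 (oral capsule):
  [0→1]: (0.00+21.15)/2 × 1 = 10.575
  [1→4]: (21.15+5.94)/2 × 3 = 40.635
  [4→7]: (5.94+1.57)/2 × 3 = 11.265
  Sum = 62.475 µg/mL·hr
F = (AUC_ev/D_ev)/(AUC_iv/D_iv) = (62.475/100)/(38/50) = 0.62475/0.76 = 0.8220

F = 0.822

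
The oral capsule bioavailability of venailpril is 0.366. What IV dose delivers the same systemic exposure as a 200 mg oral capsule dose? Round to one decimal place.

D_iv = 73.2 mg

Systemic exposure from an extravascular dose = F × D_ev, so the equivalent IV dose is F × D_ev.
D_iv = F × D_ev = 0.366 × 200 = 73.2 mg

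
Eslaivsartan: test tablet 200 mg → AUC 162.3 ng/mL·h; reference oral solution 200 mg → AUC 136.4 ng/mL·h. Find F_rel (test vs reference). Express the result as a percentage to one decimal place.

F_rel = (AUC_test/D_test) / (AUC_ref/D_ref)
      = (162.3/200) / (136.4/200)
      = 0.8115 / 0.682 = 1.1899 = 118.99%

F_rel = 119.0%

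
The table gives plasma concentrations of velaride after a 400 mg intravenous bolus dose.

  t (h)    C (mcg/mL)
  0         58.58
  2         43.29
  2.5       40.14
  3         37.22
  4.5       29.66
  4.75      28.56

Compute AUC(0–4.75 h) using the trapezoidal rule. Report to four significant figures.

Trapezoidal AUC_0→4.75:
  [0→2]: (58.58+43.29)/2 × 2 = 101.87
  [2→2.5]: (43.29+40.14)/2 × 0.5 = 20.8575
  [2.5→3]: (40.14+37.22)/2 × 0.5 = 19.34
  [3→4.5]: (37.22+29.66)/2 × 1.5 = 50.16
  [4.5→4.75]: (29.66+28.56)/2 × 0.25 = 7.2775
  Sum = 199.505 mcg/mL·h

AUC = 199.5 mcg/mL·h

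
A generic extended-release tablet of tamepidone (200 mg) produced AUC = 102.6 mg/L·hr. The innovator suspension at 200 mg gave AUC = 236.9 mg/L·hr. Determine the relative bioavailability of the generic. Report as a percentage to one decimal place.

F_rel = 43.3%

F_rel = (AUC_test/D_test) / (AUC_ref/D_ref)
      = (102.6/200) / (236.9/200)
      = 0.513 / 1.1845 = 0.4331 = 43.31%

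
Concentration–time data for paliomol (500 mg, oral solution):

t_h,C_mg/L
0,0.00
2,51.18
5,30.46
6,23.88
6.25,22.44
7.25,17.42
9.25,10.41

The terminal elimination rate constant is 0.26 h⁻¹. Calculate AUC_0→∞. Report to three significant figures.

Trapezoidal AUC_0→9.25:
  [0→2]: (0.00+51.18)/2 × 2 = 51.18
  [2→5]: (51.18+30.46)/2 × 3 = 122.46
  [5→6]: (30.46+23.88)/2 × 1 = 27.17
  [6→6.25]: (23.88+22.44)/2 × 0.25 = 5.79
  [6.25→7.25]: (22.44+17.42)/2 × 1 = 19.93
  [7.25→9.25]: (17.42+10.41)/2 × 2 = 27.83
  Sum = 254.36 mg/L·h
Extrapolated tail: C_last / k_e = 10.41 / 0.26 = 40.038
AUC_0→∞ = 254.36 + 40.038 = 294.398 mg/L·h

AUC = 294 mg/L·h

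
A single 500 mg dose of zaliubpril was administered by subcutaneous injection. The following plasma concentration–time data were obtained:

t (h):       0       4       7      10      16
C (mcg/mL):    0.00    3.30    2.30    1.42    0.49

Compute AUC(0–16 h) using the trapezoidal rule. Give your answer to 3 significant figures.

AUC = 26.3 mcg/mL·h

Trapezoidal AUC_0→16:
  [0→4]: (0.00+3.30)/2 × 4 = 6.6
  [4→7]: (3.30+2.30)/2 × 3 = 8.4
  [7→10]: (2.30+1.42)/2 × 3 = 5.58
  [10→16]: (1.42+0.49)/2 × 6 = 5.73
  Sum = 26.31 mcg/mL·h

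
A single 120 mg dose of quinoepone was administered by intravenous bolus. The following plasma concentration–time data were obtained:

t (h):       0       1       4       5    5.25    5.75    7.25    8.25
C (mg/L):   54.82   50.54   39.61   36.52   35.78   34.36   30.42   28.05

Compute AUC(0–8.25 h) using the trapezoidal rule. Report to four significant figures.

AUC = 330.4 mg/L·h

Trapezoidal AUC_0→8.25:
  [0→1]: (54.82+50.54)/2 × 1 = 52.68
  [1→4]: (50.54+39.61)/2 × 3 = 135.225
  [4→5]: (39.61+36.52)/2 × 1 = 38.065
  [5→5.25]: (36.52+35.78)/2 × 0.25 = 9.0375
  [5.25→5.75]: (35.78+34.36)/2 × 0.5 = 17.535
  [5.75→7.25]: (34.36+30.42)/2 × 1.5 = 48.585
  [7.25→8.25]: (30.42+28.05)/2 × 1 = 29.235
  Sum = 330.3625 mg/L·h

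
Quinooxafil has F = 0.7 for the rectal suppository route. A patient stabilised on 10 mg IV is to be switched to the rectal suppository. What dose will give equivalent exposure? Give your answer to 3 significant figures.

For equal systemic exposure: F × D_ev = D_iv
D_ev = D_iv / F = 10 / 0.7 = 14.2857 mg

D_rectal = 14.3 mg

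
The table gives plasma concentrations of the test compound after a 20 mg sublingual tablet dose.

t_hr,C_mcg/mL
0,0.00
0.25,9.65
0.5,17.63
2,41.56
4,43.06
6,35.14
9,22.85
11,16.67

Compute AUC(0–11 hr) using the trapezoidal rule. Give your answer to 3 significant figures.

Trapezoidal AUC_0→11:
  [0→0.25]: (0.00+9.65)/2 × 0.25 = 1.20625
  [0.25→0.5]: (9.65+17.63)/2 × 0.25 = 3.41
  [0.5→2]: (17.63+41.56)/2 × 1.5 = 44.3925
  [2→4]: (41.56+43.06)/2 × 2 = 84.62
  [4→6]: (43.06+35.14)/2 × 2 = 78.2
  [6→9]: (35.14+22.85)/2 × 3 = 86.985
  [9→11]: (22.85+16.67)/2 × 2 = 39.52
  Sum = 338.33375 mcg/mL·hr

AUC = 338 mcg/mL·hr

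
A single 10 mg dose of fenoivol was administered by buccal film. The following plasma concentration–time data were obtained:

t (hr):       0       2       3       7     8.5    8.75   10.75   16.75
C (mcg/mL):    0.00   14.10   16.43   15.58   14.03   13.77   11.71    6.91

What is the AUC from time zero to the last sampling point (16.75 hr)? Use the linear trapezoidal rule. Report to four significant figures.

AUC = 200.4 mcg/mL·hr

Trapezoidal AUC_0→16.75:
  [0→2]: (0.00+14.10)/2 × 2 = 14.1
  [2→3]: (14.10+16.43)/2 × 1 = 15.265
  [3→7]: (16.43+15.58)/2 × 4 = 64.02
  [7→8.5]: (15.58+14.03)/2 × 1.5 = 22.2075
  [8.5→8.75]: (14.03+13.77)/2 × 0.25 = 3.475
  [8.75→10.75]: (13.77+11.71)/2 × 2 = 25.48
  [10.75→16.75]: (11.71+6.91)/2 × 6 = 55.86
  Sum = 200.4075 mcg/mL·hr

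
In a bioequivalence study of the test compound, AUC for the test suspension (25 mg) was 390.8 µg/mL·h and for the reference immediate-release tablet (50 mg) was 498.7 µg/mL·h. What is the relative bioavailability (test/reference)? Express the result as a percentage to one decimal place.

F_rel = (AUC_test/D_test) / (AUC_ref/D_ref)
      = (390.8/25) / (498.7/50)
      = 15.632 / 9.974 = 1.5673 = 156.73%

F_rel = 156.7%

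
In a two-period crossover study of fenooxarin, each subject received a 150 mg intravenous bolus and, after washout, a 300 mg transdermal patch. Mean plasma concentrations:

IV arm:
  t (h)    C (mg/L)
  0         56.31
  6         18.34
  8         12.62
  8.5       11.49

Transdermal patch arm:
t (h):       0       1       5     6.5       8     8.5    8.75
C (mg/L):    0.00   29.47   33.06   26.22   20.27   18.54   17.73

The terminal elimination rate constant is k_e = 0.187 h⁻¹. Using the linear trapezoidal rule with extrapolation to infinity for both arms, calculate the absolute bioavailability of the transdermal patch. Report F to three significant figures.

Trapezoidal AUC_0→8.5 (IV):
  [0→6]: (56.31+18.34)/2 × 6 = 223.95
  [6→8]: (18.34+12.62)/2 × 2 = 30.96
  [8→8.5]: (12.62+11.49)/2 × 0.5 = 6.0275
  Sum = 260.9375 mg/L·h
IV tail: 11.49/0.187 = 61.444; AUC_iv,0→∞ = 260.9375 + 61.444 = 322.3815 mg/L·h
Trapezoidal AUC_0→8.75 (transdermal patch):
  [0→1]: (0.00+29.47)/2 × 1 = 14.735
  [1→5]: (29.47+33.06)/2 × 4 = 125.06
  [5→6.5]: (33.06+26.22)/2 × 1.5 = 44.46
  [6.5→8]: (26.22+20.27)/2 × 1.5 = 34.8675
  [8→8.5]: (20.27+18.54)/2 × 0.5 = 9.7025
  [8.5→8.75]: (18.54+17.73)/2 × 0.25 = 4.53375
  Sum = 233.35875 mg/L·h
transdermal patch tail: 17.73/0.187 = 94.813; AUC_ev,0→∞ = 233.35875 + 94.813 = 328.17175 mg/L·h
F = (AUC_ev/D_ev)/(AUC_iv/D_iv) = (328.17175/300)/(322.3815/150) = 1.09391/2.14921 = 0.5090

F = 0.509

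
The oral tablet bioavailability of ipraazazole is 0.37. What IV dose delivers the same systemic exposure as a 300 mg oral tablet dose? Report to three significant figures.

Systemic exposure from an extravascular dose = F × D_ev, so the equivalent IV dose is F × D_ev.
D_iv = F × D_ev = 0.37 × 300 = 111 mg

D_iv = 111 mg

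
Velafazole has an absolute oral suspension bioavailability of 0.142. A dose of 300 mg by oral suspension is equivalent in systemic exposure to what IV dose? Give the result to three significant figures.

Systemic exposure from an extravascular dose = F × D_ev, so the equivalent IV dose is F × D_ev.
D_iv = F × D_ev = 0.142 × 300 = 42.6 mg

D_iv = 42.6 mg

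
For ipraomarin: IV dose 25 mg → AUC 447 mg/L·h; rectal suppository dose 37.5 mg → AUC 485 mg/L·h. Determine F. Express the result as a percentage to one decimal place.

F = (AUC_ev / D_ev) / (AUC_iv / D_iv)
  = (485/37.5) / (447/25)
  = 12.9333 / 17.88 = 0.7233
  = 72.33%

F = 72.3%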